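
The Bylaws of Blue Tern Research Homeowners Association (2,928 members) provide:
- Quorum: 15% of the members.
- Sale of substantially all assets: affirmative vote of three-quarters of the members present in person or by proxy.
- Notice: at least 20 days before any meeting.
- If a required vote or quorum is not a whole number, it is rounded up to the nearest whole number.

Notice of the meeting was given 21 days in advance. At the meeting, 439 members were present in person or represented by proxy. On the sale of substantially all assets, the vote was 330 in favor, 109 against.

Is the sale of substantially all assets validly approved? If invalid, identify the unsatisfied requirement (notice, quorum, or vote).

Notice: 21 days given; 20 required. Satisfied.
Quorum: 15% of 2,928 = 439.20, rounded up to 440; 439 present. Not satisfied.
Vote: requires three-fourths of those present (439); 3/4 of 439 = 329.25, rounded up to 330, so 330 needed; 330 in favor. Satisfied.

Invalid — quorum requirement not satisfied.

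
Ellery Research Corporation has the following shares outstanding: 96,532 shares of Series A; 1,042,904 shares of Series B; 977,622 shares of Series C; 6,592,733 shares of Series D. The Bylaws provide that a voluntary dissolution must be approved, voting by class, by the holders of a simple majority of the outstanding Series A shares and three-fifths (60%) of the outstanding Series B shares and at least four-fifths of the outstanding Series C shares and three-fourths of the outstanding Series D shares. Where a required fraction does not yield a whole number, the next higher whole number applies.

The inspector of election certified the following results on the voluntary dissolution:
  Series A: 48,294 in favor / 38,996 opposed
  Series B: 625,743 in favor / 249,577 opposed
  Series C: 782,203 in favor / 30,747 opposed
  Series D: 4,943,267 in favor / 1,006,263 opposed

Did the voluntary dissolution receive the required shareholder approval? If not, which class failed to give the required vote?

Not approved — the Series D shares did not give the required vote.

Series A: a majority of 96532 is 48267; 48,267 required, 48,294 in favor — approved.
Series B: 3/5 of 1042904 = 625742.40, rounded up to 625743; 625,743 required, 625,743 in favor — approved.
Series C: 4/5 of 977622 = 782097.60, rounded up to 782098; 782,098 required, 782,203 in favor — approved.
Series D: 3/4 of 6592733 = 4944549.75, rounded up to 4944550; 4,944,550 required, 4,943,267 in favor — not approved.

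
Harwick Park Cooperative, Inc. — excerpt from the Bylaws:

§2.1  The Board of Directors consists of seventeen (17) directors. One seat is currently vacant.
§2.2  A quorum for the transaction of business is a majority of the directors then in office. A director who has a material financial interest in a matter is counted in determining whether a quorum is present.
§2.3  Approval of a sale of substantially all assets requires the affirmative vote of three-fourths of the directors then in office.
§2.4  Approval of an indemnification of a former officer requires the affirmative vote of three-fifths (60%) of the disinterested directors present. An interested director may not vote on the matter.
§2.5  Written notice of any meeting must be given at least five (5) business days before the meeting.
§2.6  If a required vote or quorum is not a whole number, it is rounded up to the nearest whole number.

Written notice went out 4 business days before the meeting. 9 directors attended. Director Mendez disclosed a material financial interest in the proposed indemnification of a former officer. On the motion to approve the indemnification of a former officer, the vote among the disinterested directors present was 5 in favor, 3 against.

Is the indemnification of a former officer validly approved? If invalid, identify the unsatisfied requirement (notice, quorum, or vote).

Invalid — notice requirement not satisfied.

Notice: 4 business days given; 5 required (4 < 5). Not satisfied.
Quorum: 9 present (interested directors count toward quorum); quorum is 9. Satisfied.
Vote: the indemnification of a former officer requires three-fifths of the disinterested directors present (9 − 1 = 8). 3/5 of 8 = 4.80, rounded up to 5, so 5 affirmative votes are needed; 5 voted in favor. Satisfied.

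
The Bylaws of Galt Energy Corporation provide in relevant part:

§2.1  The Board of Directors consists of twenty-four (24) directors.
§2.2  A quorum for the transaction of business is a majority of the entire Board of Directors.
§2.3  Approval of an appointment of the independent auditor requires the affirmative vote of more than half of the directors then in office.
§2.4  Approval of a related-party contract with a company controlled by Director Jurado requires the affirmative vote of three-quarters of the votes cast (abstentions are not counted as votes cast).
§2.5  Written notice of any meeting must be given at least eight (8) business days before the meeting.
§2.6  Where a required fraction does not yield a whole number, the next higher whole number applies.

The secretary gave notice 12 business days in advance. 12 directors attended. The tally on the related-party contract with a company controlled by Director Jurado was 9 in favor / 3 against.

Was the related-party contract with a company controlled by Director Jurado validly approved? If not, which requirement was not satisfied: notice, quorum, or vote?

Notice: 12 business days given; 8 required (12 ≥ 8). Satisfied.
Quorum: 12 present; quorum is 13. Not satisfied.
Vote: the related-party contract with a company controlled by Director Jurado requires three-fourths of the votes cast (12). 3/4 of 12 = 9, so 9 affirmative votes are needed; 9 voted in favor. Satisfied. (Moot — without a quorum no business can be validly transacted.)

Invalid — quorum requirement not satisfied.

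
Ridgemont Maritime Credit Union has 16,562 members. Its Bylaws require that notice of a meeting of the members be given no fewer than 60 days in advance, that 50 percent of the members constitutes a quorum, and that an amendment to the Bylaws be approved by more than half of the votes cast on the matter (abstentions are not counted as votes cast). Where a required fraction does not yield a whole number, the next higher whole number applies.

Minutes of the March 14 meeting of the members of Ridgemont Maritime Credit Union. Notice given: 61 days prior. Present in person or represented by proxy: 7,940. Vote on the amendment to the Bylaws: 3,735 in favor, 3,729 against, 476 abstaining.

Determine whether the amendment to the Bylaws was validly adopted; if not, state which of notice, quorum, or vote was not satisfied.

Notice: 61 days given; 60 required. Satisfied.
Quorum: 50% of 16,562 = 8,281; 7,940 present. Not satisfied.
Vote: requires a majority of the votes cast (7,940 − 476 abstaining = 7,464); a majority of 7464 is 3733, so 3,733 needed; 3,735 in favor. Satisfied.

Invalid — quorum requirement not satisfied.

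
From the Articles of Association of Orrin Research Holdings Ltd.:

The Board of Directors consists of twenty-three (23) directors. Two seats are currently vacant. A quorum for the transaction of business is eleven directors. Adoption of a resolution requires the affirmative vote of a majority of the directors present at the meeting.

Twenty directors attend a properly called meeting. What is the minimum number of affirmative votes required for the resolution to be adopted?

11

The resolution requires a majority of the directors present (20).
A majority of 20 is 11.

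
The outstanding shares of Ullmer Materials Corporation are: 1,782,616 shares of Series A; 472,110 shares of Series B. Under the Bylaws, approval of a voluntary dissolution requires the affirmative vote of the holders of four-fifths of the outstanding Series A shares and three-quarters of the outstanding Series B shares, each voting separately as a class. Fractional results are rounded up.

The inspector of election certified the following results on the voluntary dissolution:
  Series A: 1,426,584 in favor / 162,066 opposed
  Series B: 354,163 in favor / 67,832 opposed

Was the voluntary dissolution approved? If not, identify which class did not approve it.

Series A: 4/5 of 1782616 = 1426092.80, rounded up to 1426093; 1,426,093 required, 1,426,584 in favor — approved.
Series B: 3/4 of 472110 = 354082.50, rounded up to 354083; 354,083 required, 354,163 in favor — approved.

Approved — every class gave the required vote.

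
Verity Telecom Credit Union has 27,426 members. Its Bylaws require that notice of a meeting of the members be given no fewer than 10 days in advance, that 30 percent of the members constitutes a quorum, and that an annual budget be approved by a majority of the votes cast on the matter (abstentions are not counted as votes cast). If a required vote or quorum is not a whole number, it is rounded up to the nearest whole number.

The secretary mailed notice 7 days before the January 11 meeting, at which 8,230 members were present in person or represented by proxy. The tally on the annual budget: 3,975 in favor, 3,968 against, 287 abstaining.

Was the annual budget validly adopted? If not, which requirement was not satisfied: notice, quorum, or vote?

Invalid — notice requirement not satisfied.

Notice: 7 days given; 10 required. Not satisfied.
Quorum: 30% of 27,426 = 8,227.80, rounded up to 8,228; 8,230 present. Satisfied.
Vote: requires a majority of the votes cast (8,230 − 287 abstaining = 7,943); a majority of 7943 is 3972, so 3,972 needed; 3,975 in favor. Satisfied.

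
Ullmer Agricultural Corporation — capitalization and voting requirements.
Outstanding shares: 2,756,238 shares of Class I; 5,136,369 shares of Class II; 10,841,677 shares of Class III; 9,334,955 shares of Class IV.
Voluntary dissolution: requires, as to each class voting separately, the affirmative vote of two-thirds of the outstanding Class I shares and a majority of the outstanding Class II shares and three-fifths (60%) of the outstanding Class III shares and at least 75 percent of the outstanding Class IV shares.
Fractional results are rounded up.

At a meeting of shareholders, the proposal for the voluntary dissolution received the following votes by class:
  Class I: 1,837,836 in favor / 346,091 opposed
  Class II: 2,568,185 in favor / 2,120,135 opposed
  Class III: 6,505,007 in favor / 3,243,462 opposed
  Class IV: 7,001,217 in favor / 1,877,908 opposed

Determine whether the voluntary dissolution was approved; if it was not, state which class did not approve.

Approved — every class gave the required vote.

Class I: 2/3 of 2756238 = 1837492; 1,837,492 required, 1,837,836 in favor — approved.
Class II: a majority of 5136369 is 2568185; 2,568,185 required, 2,568,185 in favor — approved.
Class III: 3/5 of 10841677 = 6505006.20, rounded up to 6505007; 6,505,007 required, 6,505,007 in favor — approved.
Class IV: 3/4 of 9334955 = 7001216.25, rounded up to 7001217; 7,001,217 required, 7,001,217 in favor — approved.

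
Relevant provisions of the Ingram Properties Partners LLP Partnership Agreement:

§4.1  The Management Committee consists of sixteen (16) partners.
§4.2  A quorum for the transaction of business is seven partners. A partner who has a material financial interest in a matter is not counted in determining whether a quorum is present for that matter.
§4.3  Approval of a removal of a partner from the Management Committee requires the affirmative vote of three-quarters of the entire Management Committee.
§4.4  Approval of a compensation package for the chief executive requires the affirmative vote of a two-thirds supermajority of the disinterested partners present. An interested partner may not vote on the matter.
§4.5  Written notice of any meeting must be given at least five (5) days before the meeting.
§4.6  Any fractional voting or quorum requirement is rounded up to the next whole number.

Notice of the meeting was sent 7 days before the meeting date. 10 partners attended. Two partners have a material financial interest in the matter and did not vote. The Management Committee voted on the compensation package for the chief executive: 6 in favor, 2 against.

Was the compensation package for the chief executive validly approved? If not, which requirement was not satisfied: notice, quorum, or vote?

Valid — all requirements satisfied.

Notice: 7 days given; 5 required (7 ≥ 5). Satisfied.
Quorum: 10 present, but the 2 interested partners do not count, leaving 8. Quorum is 7. Satisfied.
Vote: the compensation package for the chief executive requires two-thirds of the disinterested partners present (10 − 2 = 8). 2/3 of 8 = 5.33, rounded up to 6, so 6 affirmative votes are needed; 6 voted in favor. Satisfied.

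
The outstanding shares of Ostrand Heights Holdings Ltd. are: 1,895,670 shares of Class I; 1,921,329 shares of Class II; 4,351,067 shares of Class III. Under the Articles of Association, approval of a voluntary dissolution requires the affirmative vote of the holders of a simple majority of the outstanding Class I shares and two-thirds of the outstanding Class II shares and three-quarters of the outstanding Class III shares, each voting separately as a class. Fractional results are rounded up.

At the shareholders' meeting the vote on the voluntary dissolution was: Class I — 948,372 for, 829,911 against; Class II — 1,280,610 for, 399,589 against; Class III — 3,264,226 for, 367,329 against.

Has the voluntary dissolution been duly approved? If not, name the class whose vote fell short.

Class I: a majority of 1895670 is 947836; 947,836 required, 948,372 in favor — approved.
Class II: 2/3 of 1921329 = 1280886; 1,280,886 required, 1,280,610 in favor — not approved.
Class III: 3/4 of 4351067 = 3263300.25, rounded up to 3263301; 3,263,301 required, 3,264,226 in favor — approved.

Not approved — the Class II shares did not give the required vote.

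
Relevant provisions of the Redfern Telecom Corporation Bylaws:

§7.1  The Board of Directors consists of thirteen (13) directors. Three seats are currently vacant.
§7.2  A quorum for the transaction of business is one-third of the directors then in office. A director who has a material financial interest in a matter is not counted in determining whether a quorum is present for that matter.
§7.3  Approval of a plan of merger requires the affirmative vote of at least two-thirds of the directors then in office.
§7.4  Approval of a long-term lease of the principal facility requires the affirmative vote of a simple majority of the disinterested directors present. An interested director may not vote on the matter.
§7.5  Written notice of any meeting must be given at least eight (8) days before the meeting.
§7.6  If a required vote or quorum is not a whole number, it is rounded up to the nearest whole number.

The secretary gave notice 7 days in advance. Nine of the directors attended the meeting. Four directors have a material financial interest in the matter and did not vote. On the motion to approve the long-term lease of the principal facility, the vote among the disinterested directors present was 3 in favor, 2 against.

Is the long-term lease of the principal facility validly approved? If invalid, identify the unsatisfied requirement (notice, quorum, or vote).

Notice: 7 days given; 8 required (7 < 8). Not satisfied.
Quorum: 9 present, but the 4 interested directors do not count, leaving 5. Quorum is 4. Satisfied.
Vote: the long-term lease of the principal facility requires a majority of the disinterested directors present (9 − 4 = 5). A majority of 5 is 3, so 3 affirmative votes are needed; 3 voted in favor. Satisfied.

Invalid — notice requirement not satisfied.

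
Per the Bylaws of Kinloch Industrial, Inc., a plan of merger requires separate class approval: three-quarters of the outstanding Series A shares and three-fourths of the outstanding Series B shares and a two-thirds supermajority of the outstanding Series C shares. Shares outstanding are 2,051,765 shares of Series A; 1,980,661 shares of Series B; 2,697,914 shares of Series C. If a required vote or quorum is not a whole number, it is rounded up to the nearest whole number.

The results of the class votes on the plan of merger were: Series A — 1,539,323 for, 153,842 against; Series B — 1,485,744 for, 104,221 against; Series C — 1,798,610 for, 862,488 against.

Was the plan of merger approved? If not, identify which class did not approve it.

Approved — every class gave the required vote.

Series A: 3/4 of 2051765 = 1538823.75, rounded up to 1538824; 1,538,824 required, 1,539,323 in favor — approved.
Series B: 3/4 of 1980661 = 1485495.75, rounded up to 1485496; 1,485,496 required, 1,485,744 in favor — approved.
Series C: 2/3 of 2697914 = 1798609.33, rounded up to 1798610; 1,798,610 required, 1,798,610 in favor — approved.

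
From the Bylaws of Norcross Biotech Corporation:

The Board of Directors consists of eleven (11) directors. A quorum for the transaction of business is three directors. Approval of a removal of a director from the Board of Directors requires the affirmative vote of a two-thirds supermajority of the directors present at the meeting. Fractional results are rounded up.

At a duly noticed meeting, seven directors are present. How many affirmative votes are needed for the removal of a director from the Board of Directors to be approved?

The removal of a director from the Board of Directors requires two-thirds of the directors present (7).
2/3 of 7 = 4.67, rounded up to 5.

5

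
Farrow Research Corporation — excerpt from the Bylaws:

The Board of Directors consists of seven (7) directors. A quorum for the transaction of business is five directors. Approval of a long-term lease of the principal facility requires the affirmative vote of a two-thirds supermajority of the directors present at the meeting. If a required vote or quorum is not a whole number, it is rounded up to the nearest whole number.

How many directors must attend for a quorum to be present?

5

The quorum is fixed at 5.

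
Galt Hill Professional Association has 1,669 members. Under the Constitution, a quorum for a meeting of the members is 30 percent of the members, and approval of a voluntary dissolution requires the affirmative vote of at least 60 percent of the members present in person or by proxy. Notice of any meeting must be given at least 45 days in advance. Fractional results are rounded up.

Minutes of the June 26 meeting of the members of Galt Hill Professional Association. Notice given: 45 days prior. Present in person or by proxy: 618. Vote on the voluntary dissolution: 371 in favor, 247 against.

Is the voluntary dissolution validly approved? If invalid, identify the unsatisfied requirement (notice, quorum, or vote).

Notice: 45 days given; 45 required. Satisfied.
Quorum: 30% of 1,669 = 500.70, rounded up to 501; 618 present. Satisfied.
Vote: requires three-fifths of those present (618); 3/5 of 618 = 370.80, rounded up to 371, so 371 needed; 371 in favor. Satisfied.

Valid — all requirements satisfied.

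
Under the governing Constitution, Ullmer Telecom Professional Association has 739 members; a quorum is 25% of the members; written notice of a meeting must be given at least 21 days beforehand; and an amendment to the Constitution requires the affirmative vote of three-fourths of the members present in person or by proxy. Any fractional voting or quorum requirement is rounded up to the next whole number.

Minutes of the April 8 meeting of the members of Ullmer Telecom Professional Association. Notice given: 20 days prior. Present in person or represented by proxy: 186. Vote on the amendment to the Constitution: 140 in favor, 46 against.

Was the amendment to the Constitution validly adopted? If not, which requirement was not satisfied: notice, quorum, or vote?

Notice: 20 days given; 21 required. Not satisfied.
Quorum: 25% of 739 = 184.75, rounded up to 185; 186 present. Satisfied.
Vote: requires three-fourths of those present (186); 3/4 of 186 = 139.50, rounded up to 140, so 140 needed; 140 in favor. Satisfied.

Invalid — notice requirement not satisfied.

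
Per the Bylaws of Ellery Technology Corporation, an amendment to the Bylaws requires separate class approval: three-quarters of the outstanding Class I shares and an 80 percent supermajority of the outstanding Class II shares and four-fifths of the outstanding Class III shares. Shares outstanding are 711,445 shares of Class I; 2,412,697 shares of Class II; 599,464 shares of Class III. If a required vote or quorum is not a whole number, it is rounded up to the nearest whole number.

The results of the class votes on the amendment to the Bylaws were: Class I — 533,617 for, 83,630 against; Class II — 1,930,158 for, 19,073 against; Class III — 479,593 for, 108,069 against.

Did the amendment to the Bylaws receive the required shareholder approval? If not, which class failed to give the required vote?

Class I: 3/4 of 711445 = 533583.75, rounded up to 533584; 533,584 required, 533,617 in favor — approved.
Class II: 4/5 of 2412697 = 1930157.60, rounded up to 1930158; 1,930,158 required, 1,930,158 in favor — approved.
Class III: 4/5 of 599464 = 479571.20, rounded up to 479572; 479,572 required, 479,593 in favor — approved.

Approved — every class gave the required vote.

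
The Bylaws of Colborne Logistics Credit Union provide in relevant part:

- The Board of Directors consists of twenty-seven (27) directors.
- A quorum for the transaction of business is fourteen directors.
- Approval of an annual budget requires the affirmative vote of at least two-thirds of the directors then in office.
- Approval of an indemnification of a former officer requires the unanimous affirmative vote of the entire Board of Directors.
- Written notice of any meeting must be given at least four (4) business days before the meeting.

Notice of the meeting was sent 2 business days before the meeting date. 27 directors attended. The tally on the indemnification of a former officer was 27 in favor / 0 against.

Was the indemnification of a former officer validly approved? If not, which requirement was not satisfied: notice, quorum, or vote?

Invalid — notice requirement not satisfied.

Notice: 2 business days given; 4 required (2 < 4). Not satisfied.
Quorum: 27 present; quorum is 14. Satisfied.
Vote: the indemnification of a former officer requires the unanimous vote of the entire Board of Directors (27). Unanimous means all 27, so 27 affirmative votes are needed; 27 voted in favor. Satisfied.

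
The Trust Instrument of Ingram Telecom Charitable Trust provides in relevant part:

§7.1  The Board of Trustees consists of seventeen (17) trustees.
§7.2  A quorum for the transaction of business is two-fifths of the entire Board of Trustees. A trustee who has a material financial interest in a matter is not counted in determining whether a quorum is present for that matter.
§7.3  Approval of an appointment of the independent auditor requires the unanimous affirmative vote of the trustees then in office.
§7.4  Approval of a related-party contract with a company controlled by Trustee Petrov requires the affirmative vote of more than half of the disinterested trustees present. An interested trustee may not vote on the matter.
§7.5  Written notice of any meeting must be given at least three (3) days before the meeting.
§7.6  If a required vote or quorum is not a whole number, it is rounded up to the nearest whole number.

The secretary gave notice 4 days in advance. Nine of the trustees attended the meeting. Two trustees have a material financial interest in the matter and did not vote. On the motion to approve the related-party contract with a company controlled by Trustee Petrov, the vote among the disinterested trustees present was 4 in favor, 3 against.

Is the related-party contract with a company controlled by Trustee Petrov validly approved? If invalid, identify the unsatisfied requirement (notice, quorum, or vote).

Notice: 4 days given; 3 required (4 ≥ 3). Satisfied.
Quorum: 9 present, but the 2 interested trustees do not count, leaving 7. Quorum is 7. Satisfied.
Vote: the related-party contract with a company controlled by Trustee Petrov requires a majority of the disinterested trustees present (9 − 2 = 7). A majority of 7 is 4, so 4 affirmative votes are needed; 4 voted in favor. Satisfied.

Valid — all requirements satisfied.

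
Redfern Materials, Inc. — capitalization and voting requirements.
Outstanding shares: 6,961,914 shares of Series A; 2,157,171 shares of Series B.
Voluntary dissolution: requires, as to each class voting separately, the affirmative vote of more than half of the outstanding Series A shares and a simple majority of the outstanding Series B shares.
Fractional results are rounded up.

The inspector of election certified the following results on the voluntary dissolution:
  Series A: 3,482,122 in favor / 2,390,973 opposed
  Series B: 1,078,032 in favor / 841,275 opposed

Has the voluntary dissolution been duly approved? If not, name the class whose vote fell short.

Series A: a majority of 6961914 is 3480958; 3,480,958 required, 3,482,122 in favor — approved.
Series B: a majority of 2157171 is 1078586; 1,078,586 required, 1,078,032 in favor — not approved.

Not approved — the Series B shares did not give the required vote.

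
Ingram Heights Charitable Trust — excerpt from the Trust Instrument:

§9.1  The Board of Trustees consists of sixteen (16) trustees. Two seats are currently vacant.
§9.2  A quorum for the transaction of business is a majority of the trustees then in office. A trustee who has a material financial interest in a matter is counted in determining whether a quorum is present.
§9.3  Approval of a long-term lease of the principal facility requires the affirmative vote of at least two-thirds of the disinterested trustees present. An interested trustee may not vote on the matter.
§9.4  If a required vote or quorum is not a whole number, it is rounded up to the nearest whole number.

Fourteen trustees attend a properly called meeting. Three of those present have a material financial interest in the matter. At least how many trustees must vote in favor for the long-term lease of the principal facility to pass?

8

The long-term lease of the principal facility requires two-thirds of the disinterested trustees present (14 − 3 = 11).
2/3 of 11 = 7.33, rounded up to 8.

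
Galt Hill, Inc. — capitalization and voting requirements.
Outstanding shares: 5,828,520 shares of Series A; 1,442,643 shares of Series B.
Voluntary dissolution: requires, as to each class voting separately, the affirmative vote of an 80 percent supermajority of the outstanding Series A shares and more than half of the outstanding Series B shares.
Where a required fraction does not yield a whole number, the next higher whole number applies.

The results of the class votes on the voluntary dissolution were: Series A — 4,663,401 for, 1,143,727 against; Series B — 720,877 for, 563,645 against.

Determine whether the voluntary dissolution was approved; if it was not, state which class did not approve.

Not approved — the Series B shares did not give the required vote.

Series A: 4/5 of 5828520 = 4662816; 4,662,816 required, 4,663,401 in favor — approved.
Series B: a majority of 1442643 is 721322; 721,322 required, 720,877 in favor — not approved.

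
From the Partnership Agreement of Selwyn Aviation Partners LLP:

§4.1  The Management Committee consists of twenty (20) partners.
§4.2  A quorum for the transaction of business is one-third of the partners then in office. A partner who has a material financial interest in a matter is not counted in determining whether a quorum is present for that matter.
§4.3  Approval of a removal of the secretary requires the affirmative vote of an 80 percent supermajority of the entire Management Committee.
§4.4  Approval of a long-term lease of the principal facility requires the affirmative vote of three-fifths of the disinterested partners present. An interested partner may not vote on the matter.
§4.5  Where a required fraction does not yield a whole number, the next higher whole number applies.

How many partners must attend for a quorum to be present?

7

1/3 of 20 = 6.67, rounded up to 7.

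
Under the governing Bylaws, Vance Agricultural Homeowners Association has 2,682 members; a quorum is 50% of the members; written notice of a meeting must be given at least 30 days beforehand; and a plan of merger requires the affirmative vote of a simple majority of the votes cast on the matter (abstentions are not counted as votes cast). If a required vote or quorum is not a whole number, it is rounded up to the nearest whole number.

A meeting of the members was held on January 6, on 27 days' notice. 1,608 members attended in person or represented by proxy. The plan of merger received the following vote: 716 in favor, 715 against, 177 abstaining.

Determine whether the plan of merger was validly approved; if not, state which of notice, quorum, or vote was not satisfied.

Invalid — notice requirement not satisfied.

Notice: 27 days given; 30 required. Not satisfied.
Quorum: 50% of 2,682 = 1,341; 1,608 present. Satisfied.
Vote: requires a majority of the votes cast (1,608 − 177 abstaining = 1,431); a majority of 1431 is 716, so 716 needed; 716 in favor. Satisfied.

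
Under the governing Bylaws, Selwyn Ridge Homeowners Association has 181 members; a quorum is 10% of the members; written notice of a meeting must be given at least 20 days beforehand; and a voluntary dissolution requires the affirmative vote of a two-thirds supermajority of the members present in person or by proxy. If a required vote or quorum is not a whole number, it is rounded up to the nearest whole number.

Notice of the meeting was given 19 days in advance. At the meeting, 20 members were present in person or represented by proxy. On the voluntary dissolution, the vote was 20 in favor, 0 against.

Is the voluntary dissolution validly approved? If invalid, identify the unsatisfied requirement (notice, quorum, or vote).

Notice: 19 days given; 20 required. Not satisfied.
Quorum: 10% of 181 = 18.10, rounded up to 19; 20 present. Satisfied.
Vote: requires two-thirds of those present (20); 2/3 of 20 = 13.33, rounded up to 14, so 14 needed; 20 in favor. Satisfied.

Invalid — notice requirement not satisfied.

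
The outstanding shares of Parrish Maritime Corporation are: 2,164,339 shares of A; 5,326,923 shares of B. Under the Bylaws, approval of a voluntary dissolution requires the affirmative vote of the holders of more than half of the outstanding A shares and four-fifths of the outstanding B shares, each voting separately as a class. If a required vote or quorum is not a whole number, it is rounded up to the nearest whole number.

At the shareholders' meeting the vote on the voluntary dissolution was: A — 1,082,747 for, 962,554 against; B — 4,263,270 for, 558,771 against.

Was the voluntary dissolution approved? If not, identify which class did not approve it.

A: a majority of 2164339 is 1082170; 1,082,170 required, 1,082,747 in favor — approved.
B: 4/5 of 5326923 = 4261538.40, rounded up to 4261539; 4,261,539 required, 4,263,270 in favor — approved.

Approved — every class gave the required vote.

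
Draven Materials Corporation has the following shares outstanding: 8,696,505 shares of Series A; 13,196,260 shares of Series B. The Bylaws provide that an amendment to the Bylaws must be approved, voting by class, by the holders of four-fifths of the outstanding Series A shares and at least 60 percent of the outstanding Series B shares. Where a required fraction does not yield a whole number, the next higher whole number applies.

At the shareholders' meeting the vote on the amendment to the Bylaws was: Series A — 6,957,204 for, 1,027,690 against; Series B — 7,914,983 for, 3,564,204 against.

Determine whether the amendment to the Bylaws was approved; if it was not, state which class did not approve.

Series A: 4/5 of 8696505 = 6957204; 6,957,204 required, 6,957,204 in favor — approved.
Series B: 3/5 of 13196260 = 7917756; 7,917,756 required, 7,914,983 in favor — not approved.

Not approved — the Series B shares did not give the required vote.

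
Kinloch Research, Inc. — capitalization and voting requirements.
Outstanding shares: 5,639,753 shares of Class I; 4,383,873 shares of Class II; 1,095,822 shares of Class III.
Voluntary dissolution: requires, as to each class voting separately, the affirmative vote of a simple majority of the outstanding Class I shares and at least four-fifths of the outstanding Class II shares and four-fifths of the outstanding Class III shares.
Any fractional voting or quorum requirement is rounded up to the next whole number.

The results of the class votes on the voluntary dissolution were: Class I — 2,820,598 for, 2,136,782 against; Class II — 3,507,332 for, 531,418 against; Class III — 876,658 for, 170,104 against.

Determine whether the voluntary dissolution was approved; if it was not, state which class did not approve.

Approved — every class gave the required vote.

Class I: a majority of 5639753 is 2819877; 2,819,877 required, 2,820,598 in favor — approved.
Class II: 4/5 of 4383873 = 3507098.40, rounded up to 3507099; 3,507,099 required, 3,507,332 in favor — approved.
Class III: 4/5 of 1095822 = 876657.60, rounded up to 876658; 876,658 required, 876,658 in favor — approved.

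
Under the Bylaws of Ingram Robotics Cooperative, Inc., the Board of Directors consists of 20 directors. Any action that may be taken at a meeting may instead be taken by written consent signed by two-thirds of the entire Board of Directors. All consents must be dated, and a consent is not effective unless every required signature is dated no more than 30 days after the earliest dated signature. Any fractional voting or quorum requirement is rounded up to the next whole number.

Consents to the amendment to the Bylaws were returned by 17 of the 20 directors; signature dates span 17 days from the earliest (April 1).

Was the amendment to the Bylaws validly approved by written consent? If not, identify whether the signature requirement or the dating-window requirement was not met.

Effective — both the signature and dating-window requirements are satisfied.

Signatures required: two-thirds of 20 — 2/3 of 20 = 13.33, rounded up to 14, so 14 needed; 17 signed. Sufficient.
Dating window: the latest signature is 17 days after the earliest; the limit is 30 days. Within the window.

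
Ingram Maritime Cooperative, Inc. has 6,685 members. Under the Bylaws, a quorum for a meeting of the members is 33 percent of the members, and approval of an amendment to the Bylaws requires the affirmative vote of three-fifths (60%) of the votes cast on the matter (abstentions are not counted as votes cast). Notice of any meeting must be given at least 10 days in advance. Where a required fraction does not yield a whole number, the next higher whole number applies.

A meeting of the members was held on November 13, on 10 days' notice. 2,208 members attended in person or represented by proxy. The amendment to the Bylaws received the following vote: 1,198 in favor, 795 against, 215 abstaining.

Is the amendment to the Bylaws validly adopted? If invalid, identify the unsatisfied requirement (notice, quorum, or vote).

Notice: 10 days given; 10 required. Satisfied.
Quorum: 33% of 6,685 = 2,206.05, rounded up to 2,207; 2,208 present. Satisfied.
Vote: requires three-fifths of the votes cast (2,208 − 215 abstaining = 1,993); 3/5 of 1993 = 1195.80, rounded up to 1196, so 1,196 needed; 1,198 in favor. Satisfied.

Valid — all requirements satisfied.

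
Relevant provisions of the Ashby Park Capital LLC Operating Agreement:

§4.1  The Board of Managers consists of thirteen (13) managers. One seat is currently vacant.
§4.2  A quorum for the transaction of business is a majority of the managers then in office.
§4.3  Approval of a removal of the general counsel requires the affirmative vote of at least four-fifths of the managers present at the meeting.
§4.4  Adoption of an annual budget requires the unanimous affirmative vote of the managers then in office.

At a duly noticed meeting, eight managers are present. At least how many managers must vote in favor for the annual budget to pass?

The annual budget requires the unanimous vote of the managers then in office (12).
Unanimous means all 12.
(Only 8 can vote, so the annual budget cannot pass at this meeting, but the required vote is still 12.)

12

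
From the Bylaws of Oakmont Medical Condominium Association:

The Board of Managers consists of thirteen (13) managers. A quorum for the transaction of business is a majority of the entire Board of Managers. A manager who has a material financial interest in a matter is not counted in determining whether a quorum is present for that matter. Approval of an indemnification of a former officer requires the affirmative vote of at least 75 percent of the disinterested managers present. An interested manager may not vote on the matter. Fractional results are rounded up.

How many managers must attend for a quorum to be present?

7

A majority of 13 is 7.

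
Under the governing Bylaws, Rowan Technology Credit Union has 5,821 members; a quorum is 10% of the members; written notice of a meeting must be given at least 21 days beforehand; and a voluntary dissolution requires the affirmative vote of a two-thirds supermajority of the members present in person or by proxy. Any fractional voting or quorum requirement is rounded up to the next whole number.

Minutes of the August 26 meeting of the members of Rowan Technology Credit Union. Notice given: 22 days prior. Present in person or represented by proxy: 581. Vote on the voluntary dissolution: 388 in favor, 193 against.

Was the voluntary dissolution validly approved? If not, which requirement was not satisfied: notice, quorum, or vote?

Notice: 22 days given; 21 required. Satisfied.
Quorum: 10% of 5,821 = 582.10, rounded up to 583; 581 present. Not satisfied.
Vote: requires two-thirds of those present (581); 2/3 of 581 = 387.33, rounded up to 388, so 388 needed; 388 in favor. Satisfied.

Invalid — quorum requirement not satisfied.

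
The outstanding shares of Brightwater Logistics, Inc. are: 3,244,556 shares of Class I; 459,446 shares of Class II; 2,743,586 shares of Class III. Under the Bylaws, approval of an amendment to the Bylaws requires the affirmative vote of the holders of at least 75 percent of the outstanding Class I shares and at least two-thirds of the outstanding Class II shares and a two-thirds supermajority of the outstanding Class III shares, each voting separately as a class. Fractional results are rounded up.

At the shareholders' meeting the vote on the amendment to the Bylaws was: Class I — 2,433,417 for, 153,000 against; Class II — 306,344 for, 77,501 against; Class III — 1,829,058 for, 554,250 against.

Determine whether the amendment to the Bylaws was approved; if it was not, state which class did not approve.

Approved — every class gave the required vote.

Class I: 3/4 of 3244556 = 2433417; 2,433,417 required, 2,433,417 in favor — approved.
Class II: 2/3 of 459446 = 306297.33, rounded up to 306298; 306,298 required, 306,344 in favor — approved.
Class III: 2/3 of 2743586 = 1829057.33, rounded up to 1829058; 1,829,058 required, 1,829,058 in favor — approved.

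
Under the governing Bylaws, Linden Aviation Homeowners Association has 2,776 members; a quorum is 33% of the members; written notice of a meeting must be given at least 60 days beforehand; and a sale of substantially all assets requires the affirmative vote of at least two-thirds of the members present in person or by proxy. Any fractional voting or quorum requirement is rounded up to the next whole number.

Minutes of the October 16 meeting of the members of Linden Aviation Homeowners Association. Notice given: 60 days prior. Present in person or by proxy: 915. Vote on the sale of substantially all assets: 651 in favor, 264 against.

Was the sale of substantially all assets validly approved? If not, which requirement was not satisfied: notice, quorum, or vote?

Invalid — quorum requirement not satisfied.

Notice: 60 days given; 60 required. Satisfied.
Quorum: 33% of 2,776 = 916.08, rounded up to 917; 915 present. Not satisfied.
Vote: requires two-thirds of those present (915); 2/3 of 915 = 610, so 610 needed; 651 in favor. Satisfied.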